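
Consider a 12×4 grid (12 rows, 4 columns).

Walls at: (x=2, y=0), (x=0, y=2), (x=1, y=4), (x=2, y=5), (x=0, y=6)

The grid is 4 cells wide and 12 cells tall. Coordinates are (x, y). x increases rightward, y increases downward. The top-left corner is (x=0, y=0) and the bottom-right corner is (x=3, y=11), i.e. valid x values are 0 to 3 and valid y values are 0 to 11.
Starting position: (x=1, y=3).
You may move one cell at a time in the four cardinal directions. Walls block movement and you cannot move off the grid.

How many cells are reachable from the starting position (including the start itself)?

BFS flood-fill from (x=1, y=3):
  Distance 0: (x=1, y=3)
  Distance 1: (x=1, y=2), (x=0, y=3), (x=2, y=3)
  Distance 2: (x=1, y=1), (x=2, y=2), (x=3, y=3), (x=0, y=4), (x=2, y=4)
  Distance 3: (x=1, y=0), (x=0, y=1), (x=2, y=1), (x=3, y=2), (x=3, y=4), (x=0, y=5)
  Distance 4: (x=0, y=0), (x=3, y=1), (x=1, y=5), (x=3, y=5)
  Distance 5: (x=3, y=0), (x=1, y=6), (x=3, y=6)
  Distance 6: (x=2, y=6), (x=1, y=7), (x=3, y=7)
  Distance 7: (x=0, y=7), (x=2, y=7), (x=1, y=8), (x=3, y=8)
  Distance 8: (x=0, y=8), (x=2, y=8), (x=1, y=9), (x=3, y=9)
  Distance 9: (x=0, y=9), (x=2, y=9), (x=1, y=10), (x=3, y=10)
  Distance 10: (x=0, y=10), (x=2, y=10), (x=1, y=11), (x=3, y=11)
  Distance 11: (x=0, y=11), (x=2, y=11)
Total reachable: 43 (grid has 43 open cells total)

Answer: Reachable cells: 43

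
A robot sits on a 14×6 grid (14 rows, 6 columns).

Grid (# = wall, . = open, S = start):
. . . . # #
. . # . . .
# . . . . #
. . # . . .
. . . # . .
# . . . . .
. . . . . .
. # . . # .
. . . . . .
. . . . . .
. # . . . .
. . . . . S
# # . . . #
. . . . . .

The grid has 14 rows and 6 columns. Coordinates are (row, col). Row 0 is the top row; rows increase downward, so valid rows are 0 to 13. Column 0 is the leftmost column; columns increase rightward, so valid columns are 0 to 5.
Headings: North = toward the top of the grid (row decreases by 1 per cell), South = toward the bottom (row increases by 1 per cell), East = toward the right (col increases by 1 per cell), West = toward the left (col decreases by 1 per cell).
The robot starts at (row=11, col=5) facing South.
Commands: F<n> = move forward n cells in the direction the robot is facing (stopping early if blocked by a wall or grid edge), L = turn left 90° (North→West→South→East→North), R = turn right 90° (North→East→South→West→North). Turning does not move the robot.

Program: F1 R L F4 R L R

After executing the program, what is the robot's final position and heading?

Start: (row=11, col=5), facing South
  F1: move forward 0/1 (blocked), now at (row=11, col=5)
  R: turn right, now facing West
  L: turn left, now facing South
  F4: move forward 0/4 (blocked), now at (row=11, col=5)
  R: turn right, now facing West
  L: turn left, now facing South
  R: turn right, now facing West
Final: (row=11, col=5), facing West

Answer: Final position: (row=11, col=5), facing West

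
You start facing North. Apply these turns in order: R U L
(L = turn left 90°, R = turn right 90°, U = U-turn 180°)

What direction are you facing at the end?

Answer: Final heading: South

Derivation:
Start: North
  R (right (90° clockwise)) -> East
  U (U-turn (180°)) -> West
  L (left (90° counter-clockwise)) -> South
Final: South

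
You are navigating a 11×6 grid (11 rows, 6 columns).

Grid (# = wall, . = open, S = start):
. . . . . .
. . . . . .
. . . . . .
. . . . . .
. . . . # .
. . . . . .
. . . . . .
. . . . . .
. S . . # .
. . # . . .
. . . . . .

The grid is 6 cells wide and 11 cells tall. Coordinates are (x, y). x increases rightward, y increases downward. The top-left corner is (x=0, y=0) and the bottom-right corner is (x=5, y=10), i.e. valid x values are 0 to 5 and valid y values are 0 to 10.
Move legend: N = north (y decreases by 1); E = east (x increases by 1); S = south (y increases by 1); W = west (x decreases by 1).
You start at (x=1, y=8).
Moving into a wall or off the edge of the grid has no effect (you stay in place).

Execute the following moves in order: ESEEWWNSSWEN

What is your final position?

Start: (x=1, y=8)
  E (east): (x=1, y=8) -> (x=2, y=8)
  S (south): blocked, stay at (x=2, y=8)
  E (east): (x=2, y=8) -> (x=3, y=8)
  E (east): blocked, stay at (x=3, y=8)
  W (west): (x=3, y=8) -> (x=2, y=8)
  W (west): (x=2, y=8) -> (x=1, y=8)
  N (north): (x=1, y=8) -> (x=1, y=7)
  S (south): (x=1, y=7) -> (x=1, y=8)
  S (south): (x=1, y=8) -> (x=1, y=9)
  W (west): (x=1, y=9) -> (x=0, y=9)
  E (east): (x=0, y=9) -> (x=1, y=9)
  N (north): (x=1, y=9) -> (x=1, y=8)
Final: (x=1, y=8)

Answer: Final position: (x=1, y=8)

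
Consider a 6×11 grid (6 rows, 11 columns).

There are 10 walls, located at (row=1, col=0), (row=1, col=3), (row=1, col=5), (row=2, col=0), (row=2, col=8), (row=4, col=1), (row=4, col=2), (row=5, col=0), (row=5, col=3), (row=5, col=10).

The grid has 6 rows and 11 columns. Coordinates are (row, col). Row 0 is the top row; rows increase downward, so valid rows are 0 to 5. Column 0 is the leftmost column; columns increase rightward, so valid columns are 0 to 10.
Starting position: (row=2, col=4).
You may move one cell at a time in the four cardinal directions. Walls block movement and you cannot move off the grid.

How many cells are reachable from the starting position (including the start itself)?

Answer: Reachable cells: 54

Derivation:
BFS flood-fill from (row=2, col=4):
  Distance 0: (row=2, col=4)
  Distance 1: (row=1, col=4), (row=2, col=3), (row=2, col=5), (row=3, col=4)
  Distance 2: (row=0, col=4), (row=2, col=2), (row=2, col=6), (row=3, col=3), (row=3, col=5), (row=4, col=4)
  Distance 3: (row=0, col=3), (row=0, col=5), (row=1, col=2), (row=1, col=6), (row=2, col=1), (row=2, col=7), (row=3, col=2), (row=3, col=6), (row=4, col=3), (row=4, col=5), (row=5, col=4)
  Distance 4: (row=0, col=2), (row=0, col=6), (row=1, col=1), (row=1, col=7), (row=3, col=1), (row=3, col=7), (row=4, col=6), (row=5, col=5)
  Distance 5: (row=0, col=1), (row=0, col=7), (row=1, col=8), (row=3, col=0), (row=3, col=8), (row=4, col=7), (row=5, col=6)
  Distance 6: (row=0, col=0), (row=0, col=8), (row=1, col=9), (row=3, col=9), (row=4, col=0), (row=4, col=8), (row=5, col=7)
  Distance 7: (row=0, col=9), (row=1, col=10), (row=2, col=9), (row=3, col=10), (row=4, col=9), (row=5, col=8)
  Distance 8: (row=0, col=10), (row=2, col=10), (row=4, col=10), (row=5, col=9)
Total reachable: 54 (grid has 56 open cells total)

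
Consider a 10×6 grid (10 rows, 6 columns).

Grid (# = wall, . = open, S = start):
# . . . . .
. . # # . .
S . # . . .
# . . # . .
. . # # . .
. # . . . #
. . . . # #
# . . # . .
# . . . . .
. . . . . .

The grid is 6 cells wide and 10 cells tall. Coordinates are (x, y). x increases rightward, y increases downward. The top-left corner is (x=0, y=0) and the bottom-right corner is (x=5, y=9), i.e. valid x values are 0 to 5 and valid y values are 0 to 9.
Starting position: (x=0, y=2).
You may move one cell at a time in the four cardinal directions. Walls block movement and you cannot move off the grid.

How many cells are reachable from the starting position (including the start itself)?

BFS flood-fill from (x=0, y=2):
  Distance 0: (x=0, y=2)
  Distance 1: (x=0, y=1), (x=1, y=2)
  Distance 2: (x=1, y=1), (x=1, y=3)
  Distance 3: (x=1, y=0), (x=2, y=3), (x=1, y=4)
  Distance 4: (x=2, y=0), (x=0, y=4)
  Distance 5: (x=3, y=0), (x=0, y=5)
  Distance 6: (x=4, y=0), (x=0, y=6)
  Distance 7: (x=5, y=0), (x=4, y=1), (x=1, y=6)
  Distance 8: (x=5, y=1), (x=4, y=2), (x=2, y=6), (x=1, y=7)
  Distance 9: (x=3, y=2), (x=5, y=2), (x=4, y=3), (x=2, y=5), (x=3, y=6), (x=2, y=7), (x=1, y=8)
  Distance 10: (x=5, y=3), (x=4, y=4), (x=3, y=5), (x=2, y=8), (x=1, y=9)
  Distance 11: (x=5, y=4), (x=4, y=5), (x=3, y=8), (x=0, y=9), (x=2, y=9)
  Distance 12: (x=4, y=8), (x=3, y=9)
  Distance 13: (x=4, y=7), (x=5, y=8), (x=4, y=9)
  Distance 14: (x=5, y=7), (x=5, y=9)
Total reachable: 45 (grid has 45 open cells total)

Answer: Reachable cells: 45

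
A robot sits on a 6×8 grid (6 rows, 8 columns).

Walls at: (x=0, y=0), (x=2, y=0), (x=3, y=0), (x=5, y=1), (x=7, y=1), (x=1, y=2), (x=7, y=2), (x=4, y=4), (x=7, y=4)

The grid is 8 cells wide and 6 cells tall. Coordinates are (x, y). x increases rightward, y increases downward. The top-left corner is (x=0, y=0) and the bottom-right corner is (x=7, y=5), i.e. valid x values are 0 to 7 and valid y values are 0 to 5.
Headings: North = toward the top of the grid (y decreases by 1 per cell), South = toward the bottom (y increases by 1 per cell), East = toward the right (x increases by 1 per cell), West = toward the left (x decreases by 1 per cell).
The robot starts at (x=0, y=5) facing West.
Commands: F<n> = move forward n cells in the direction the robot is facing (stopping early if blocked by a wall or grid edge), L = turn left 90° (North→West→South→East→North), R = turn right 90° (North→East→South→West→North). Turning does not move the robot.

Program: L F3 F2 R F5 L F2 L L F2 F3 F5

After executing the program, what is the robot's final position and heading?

Start: (x=0, y=5), facing West
  L: turn left, now facing South
  F3: move forward 0/3 (blocked), now at (x=0, y=5)
  F2: move forward 0/2 (blocked), now at (x=0, y=5)
  R: turn right, now facing West
  F5: move forward 0/5 (blocked), now at (x=0, y=5)
  L: turn left, now facing South
  F2: move forward 0/2 (blocked), now at (x=0, y=5)
  L: turn left, now facing East
  L: turn left, now facing North
  F2: move forward 2, now at (x=0, y=3)
  F3: move forward 2/3 (blocked), now at (x=0, y=1)
  F5: move forward 0/5 (blocked), now at (x=0, y=1)
Final: (x=0, y=1), facing North

Answer: Final position: (x=0, y=1), facing North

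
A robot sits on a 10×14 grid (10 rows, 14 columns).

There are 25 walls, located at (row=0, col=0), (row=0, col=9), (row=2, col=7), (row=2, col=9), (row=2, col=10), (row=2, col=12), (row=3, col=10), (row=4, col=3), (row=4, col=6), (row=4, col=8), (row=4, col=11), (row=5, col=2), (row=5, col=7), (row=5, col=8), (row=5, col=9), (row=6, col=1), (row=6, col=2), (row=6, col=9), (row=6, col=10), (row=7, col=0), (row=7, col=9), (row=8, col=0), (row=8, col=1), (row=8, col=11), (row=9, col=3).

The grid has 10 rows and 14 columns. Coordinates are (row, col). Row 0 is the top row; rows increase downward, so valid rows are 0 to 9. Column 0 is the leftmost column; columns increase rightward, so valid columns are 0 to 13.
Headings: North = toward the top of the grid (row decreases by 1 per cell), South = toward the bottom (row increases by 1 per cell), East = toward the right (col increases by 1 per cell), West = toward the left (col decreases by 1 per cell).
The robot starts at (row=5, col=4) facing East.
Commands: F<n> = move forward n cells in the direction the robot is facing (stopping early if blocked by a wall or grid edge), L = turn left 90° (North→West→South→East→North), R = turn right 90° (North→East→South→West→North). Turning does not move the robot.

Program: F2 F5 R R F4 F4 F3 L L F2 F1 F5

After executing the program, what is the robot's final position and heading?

Start: (row=5, col=4), facing East
  F2: move forward 2, now at (row=5, col=6)
  F5: move forward 0/5 (blocked), now at (row=5, col=6)
  R: turn right, now facing South
  R: turn right, now facing West
  F4: move forward 3/4 (blocked), now at (row=5, col=3)
  F4: move forward 0/4 (blocked), now at (row=5, col=3)
  F3: move forward 0/3 (blocked), now at (row=5, col=3)
  L: turn left, now facing South
  L: turn left, now facing East
  F2: move forward 2, now at (row=5, col=5)
  F1: move forward 1, now at (row=5, col=6)
  F5: move forward 0/5 (blocked), now at (row=5, col=6)
Final: (row=5, col=6), facing East

Answer: Final position: (row=5, col=6), facing East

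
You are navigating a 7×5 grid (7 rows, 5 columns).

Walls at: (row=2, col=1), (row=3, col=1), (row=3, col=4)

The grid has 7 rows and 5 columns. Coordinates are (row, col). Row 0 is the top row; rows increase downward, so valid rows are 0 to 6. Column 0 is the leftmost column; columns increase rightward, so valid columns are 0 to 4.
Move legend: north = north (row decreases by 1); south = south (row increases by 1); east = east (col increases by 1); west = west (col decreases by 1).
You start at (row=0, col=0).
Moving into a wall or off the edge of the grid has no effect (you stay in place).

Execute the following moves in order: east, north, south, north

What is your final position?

Start: (row=0, col=0)
  east (east): (row=0, col=0) -> (row=0, col=1)
  north (north): blocked, stay at (row=0, col=1)
  south (south): (row=0, col=1) -> (row=1, col=1)
  north (north): (row=1, col=1) -> (row=0, col=1)
Final: (row=0, col=1)

Answer: Final position: (row=0, col=1)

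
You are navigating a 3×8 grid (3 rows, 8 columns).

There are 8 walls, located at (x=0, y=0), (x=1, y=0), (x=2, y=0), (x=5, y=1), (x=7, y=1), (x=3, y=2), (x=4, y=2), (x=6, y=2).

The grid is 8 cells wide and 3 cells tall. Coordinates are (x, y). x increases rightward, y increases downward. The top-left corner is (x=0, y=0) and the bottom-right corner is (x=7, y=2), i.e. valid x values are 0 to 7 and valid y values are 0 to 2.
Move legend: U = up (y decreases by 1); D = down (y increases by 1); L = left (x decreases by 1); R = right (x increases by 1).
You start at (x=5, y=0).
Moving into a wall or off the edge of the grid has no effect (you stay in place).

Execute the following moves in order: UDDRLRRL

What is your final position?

Answer: Final position: (x=6, y=0)

Derivation:
Start: (x=5, y=0)
  U (up): blocked, stay at (x=5, y=0)
  D (down): blocked, stay at (x=5, y=0)
  D (down): blocked, stay at (x=5, y=0)
  R (right): (x=5, y=0) -> (x=6, y=0)
  L (left): (x=6, y=0) -> (x=5, y=0)
  R (right): (x=5, y=0) -> (x=6, y=0)
  R (right): (x=6, y=0) -> (x=7, y=0)
  L (left): (x=7, y=0) -> (x=6, y=0)
Final: (x=6, y=0)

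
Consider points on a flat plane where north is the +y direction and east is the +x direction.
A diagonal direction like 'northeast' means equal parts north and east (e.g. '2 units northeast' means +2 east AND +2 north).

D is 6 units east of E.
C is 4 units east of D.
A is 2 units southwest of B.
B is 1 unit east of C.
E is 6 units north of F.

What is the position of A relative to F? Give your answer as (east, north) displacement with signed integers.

Place F at the origin (east=0, north=0).
  E is 6 units north of F: delta (east=+0, north=+6); E at (east=0, north=6).
  D is 6 units east of E: delta (east=+6, north=+0); D at (east=6, north=6).
  C is 4 units east of D: delta (east=+4, north=+0); C at (east=10, north=6).
  B is 1 unit east of C: delta (east=+1, north=+0); B at (east=11, north=6).
  A is 2 units southwest of B: delta (east=-2, north=-2); A at (east=9, north=4).
Therefore A relative to F: (east=9, north=4).

Answer: A is at (east=9, north=4) relative to F.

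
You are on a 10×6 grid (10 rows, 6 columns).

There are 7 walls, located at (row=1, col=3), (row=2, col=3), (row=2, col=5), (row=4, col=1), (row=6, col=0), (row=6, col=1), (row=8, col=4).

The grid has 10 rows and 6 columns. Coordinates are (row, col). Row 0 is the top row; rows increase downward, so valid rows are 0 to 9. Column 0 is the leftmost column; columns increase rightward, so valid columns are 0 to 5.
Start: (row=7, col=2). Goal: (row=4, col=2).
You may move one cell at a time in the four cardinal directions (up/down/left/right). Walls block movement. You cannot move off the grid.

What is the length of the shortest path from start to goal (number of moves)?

Answer: Shortest path length: 3

Derivation:
BFS from (row=7, col=2) until reaching (row=4, col=2):
  Distance 0: (row=7, col=2)
  Distance 1: (row=6, col=2), (row=7, col=1), (row=7, col=3), (row=8, col=2)
  Distance 2: (row=5, col=2), (row=6, col=3), (row=7, col=0), (row=7, col=4), (row=8, col=1), (row=8, col=3), (row=9, col=2)
  Distance 3: (row=4, col=2), (row=5, col=1), (row=5, col=3), (row=6, col=4), (row=7, col=5), (row=8, col=0), (row=9, col=1), (row=9, col=3)  <- goal reached here
One shortest path (3 moves): (row=7, col=2) -> (row=6, col=2) -> (row=5, col=2) -> (row=4, col=2)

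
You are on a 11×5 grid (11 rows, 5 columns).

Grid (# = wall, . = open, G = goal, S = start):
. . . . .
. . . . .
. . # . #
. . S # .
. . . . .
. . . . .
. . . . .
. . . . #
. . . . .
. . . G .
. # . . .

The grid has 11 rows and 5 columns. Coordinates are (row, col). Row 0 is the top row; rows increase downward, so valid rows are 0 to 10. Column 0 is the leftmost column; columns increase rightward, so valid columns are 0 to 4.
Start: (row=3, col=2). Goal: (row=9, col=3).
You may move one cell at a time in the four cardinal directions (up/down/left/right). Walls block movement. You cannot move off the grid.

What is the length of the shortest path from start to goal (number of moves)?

Answer: Shortest path length: 7

Derivation:
BFS from (row=3, col=2) until reaching (row=9, col=3):
  Distance 0: (row=3, col=2)
  Distance 1: (row=3, col=1), (row=4, col=2)
  Distance 2: (row=2, col=1), (row=3, col=0), (row=4, col=1), (row=4, col=3), (row=5, col=2)
  Distance 3: (row=1, col=1), (row=2, col=0), (row=4, col=0), (row=4, col=4), (row=5, col=1), (row=5, col=3), (row=6, col=2)
  Distance 4: (row=0, col=1), (row=1, col=0), (row=1, col=2), (row=3, col=4), (row=5, col=0), (row=5, col=4), (row=6, col=1), (row=6, col=3), (row=7, col=2)
  Distance 5: (row=0, col=0), (row=0, col=2), (row=1, col=3), (row=6, col=0), (row=6, col=4), (row=7, col=1), (row=7, col=3), (row=8, col=2)
  Distance 6: (row=0, col=3), (row=1, col=4), (row=2, col=3), (row=7, col=0), (row=8, col=1), (row=8, col=3), (row=9, col=2)
  Distance 7: (row=0, col=4), (row=8, col=0), (row=8, col=4), (row=9, col=1), (row=9, col=3), (row=10, col=2)  <- goal reached here
One shortest path (7 moves): (row=3, col=2) -> (row=4, col=2) -> (row=4, col=3) -> (row=5, col=3) -> (row=6, col=3) -> (row=7, col=3) -> (row=8, col=3) -> (row=9, col=3)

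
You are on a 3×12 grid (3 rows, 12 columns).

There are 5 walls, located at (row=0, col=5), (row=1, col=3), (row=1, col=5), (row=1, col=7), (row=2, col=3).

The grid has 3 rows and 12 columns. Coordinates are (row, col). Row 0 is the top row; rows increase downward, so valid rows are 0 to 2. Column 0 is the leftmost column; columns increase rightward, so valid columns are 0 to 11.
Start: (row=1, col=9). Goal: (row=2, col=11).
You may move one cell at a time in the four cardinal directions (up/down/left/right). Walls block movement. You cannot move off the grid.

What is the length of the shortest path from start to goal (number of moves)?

Answer: Shortest path length: 3

Derivation:
BFS from (row=1, col=9) until reaching (row=2, col=11):
  Distance 0: (row=1, col=9)
  Distance 1: (row=0, col=9), (row=1, col=8), (row=1, col=10), (row=2, col=9)
  Distance 2: (row=0, col=8), (row=0, col=10), (row=1, col=11), (row=2, col=8), (row=2, col=10)
  Distance 3: (row=0, col=7), (row=0, col=11), (row=2, col=7), (row=2, col=11)  <- goal reached here
One shortest path (3 moves): (row=1, col=9) -> (row=1, col=10) -> (row=1, col=11) -> (row=2, col=11)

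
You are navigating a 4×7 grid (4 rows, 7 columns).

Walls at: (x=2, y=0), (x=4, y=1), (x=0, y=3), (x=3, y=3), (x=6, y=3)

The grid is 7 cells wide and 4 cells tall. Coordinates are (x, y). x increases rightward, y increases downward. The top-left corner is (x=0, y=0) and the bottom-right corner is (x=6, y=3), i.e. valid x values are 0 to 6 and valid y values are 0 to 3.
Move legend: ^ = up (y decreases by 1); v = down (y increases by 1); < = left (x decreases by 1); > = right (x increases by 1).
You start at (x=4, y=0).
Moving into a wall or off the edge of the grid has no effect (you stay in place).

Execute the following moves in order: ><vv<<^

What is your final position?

Answer: Final position: (x=3, y=0)

Derivation:
Start: (x=4, y=0)
  > (right): (x=4, y=0) -> (x=5, y=0)
  < (left): (x=5, y=0) -> (x=4, y=0)
  v (down): blocked, stay at (x=4, y=0)
  v (down): blocked, stay at (x=4, y=0)
  < (left): (x=4, y=0) -> (x=3, y=0)
  < (left): blocked, stay at (x=3, y=0)
  ^ (up): blocked, stay at (x=3, y=0)
Final: (x=3, y=0)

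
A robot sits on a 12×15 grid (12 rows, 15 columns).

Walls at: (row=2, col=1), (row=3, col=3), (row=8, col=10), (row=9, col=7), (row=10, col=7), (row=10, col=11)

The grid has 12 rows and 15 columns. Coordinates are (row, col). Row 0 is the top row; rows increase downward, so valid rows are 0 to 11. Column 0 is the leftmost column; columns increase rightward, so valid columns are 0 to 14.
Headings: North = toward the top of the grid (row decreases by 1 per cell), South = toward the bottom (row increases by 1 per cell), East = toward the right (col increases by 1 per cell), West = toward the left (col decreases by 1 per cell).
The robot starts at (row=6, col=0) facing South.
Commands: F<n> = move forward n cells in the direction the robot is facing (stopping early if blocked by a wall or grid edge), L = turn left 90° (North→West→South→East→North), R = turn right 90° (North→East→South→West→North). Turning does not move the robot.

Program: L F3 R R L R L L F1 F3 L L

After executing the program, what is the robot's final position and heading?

Answer: Final position: (row=6, col=7), facing West

Derivation:
Start: (row=6, col=0), facing South
  L: turn left, now facing East
  F3: move forward 3, now at (row=6, col=3)
  R: turn right, now facing South
  R: turn right, now facing West
  L: turn left, now facing South
  R: turn right, now facing West
  L: turn left, now facing South
  L: turn left, now facing East
  F1: move forward 1, now at (row=6, col=4)
  F3: move forward 3, now at (row=6, col=7)
  L: turn left, now facing North
  L: turn left, now facing West
Final: (row=6, col=7), facing West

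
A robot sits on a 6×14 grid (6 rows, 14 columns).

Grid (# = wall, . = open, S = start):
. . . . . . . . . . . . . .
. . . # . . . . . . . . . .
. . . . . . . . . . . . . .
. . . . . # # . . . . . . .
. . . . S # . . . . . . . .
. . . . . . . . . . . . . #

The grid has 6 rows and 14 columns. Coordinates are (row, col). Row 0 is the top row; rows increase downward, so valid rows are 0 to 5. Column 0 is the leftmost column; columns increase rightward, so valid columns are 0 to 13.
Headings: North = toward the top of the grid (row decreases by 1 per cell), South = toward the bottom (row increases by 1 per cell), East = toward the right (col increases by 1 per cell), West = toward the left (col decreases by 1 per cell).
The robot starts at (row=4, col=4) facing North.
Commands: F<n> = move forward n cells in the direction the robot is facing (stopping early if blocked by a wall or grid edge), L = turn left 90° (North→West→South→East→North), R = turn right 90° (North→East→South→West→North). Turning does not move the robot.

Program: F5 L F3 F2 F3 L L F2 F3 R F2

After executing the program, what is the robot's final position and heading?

Answer: Final position: (row=2, col=5), facing South

Derivation:
Start: (row=4, col=4), facing North
  F5: move forward 4/5 (blocked), now at (row=0, col=4)
  L: turn left, now facing West
  F3: move forward 3, now at (row=0, col=1)
  F2: move forward 1/2 (blocked), now at (row=0, col=0)
  F3: move forward 0/3 (blocked), now at (row=0, col=0)
  L: turn left, now facing South
  L: turn left, now facing East
  F2: move forward 2, now at (row=0, col=2)
  F3: move forward 3, now at (row=0, col=5)
  R: turn right, now facing South
  F2: move forward 2, now at (row=2, col=5)
Final: (row=2, col=5), facing South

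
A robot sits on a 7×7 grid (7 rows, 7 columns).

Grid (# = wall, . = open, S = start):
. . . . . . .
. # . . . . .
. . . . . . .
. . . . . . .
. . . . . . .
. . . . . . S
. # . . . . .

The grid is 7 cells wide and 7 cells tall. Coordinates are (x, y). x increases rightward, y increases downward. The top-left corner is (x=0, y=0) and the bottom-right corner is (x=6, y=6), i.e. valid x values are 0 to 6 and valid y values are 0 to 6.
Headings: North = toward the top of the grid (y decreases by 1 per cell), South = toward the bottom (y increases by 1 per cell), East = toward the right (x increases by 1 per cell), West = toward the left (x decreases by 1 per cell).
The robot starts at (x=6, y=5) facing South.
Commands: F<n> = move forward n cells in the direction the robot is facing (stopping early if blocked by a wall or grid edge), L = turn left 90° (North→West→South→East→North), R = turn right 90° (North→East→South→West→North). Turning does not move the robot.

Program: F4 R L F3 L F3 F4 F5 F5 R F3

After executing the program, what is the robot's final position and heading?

Answer: Final position: (x=6, y=6), facing South

Derivation:
Start: (x=6, y=5), facing South
  F4: move forward 1/4 (blocked), now at (x=6, y=6)
  R: turn right, now facing West
  L: turn left, now facing South
  F3: move forward 0/3 (blocked), now at (x=6, y=6)
  L: turn left, now facing East
  F3: move forward 0/3 (blocked), now at (x=6, y=6)
  F4: move forward 0/4 (blocked), now at (x=6, y=6)
  F5: move forward 0/5 (blocked), now at (x=6, y=6)
  F5: move forward 0/5 (blocked), now at (x=6, y=6)
  R: turn right, now facing South
  F3: move forward 0/3 (blocked), now at (x=6, y=6)
Final: (x=6, y=6), facing South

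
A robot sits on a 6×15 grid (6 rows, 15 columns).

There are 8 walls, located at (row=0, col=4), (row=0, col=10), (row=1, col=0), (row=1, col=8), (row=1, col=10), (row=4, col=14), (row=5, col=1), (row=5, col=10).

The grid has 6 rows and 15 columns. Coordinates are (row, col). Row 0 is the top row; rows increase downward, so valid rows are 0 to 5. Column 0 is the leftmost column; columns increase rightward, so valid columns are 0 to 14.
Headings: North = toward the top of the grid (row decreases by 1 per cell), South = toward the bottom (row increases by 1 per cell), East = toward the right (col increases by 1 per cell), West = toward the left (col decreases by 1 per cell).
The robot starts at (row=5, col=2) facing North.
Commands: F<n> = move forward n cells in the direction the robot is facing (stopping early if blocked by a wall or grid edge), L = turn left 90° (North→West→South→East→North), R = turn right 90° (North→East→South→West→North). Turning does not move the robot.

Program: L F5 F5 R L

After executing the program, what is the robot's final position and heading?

Start: (row=5, col=2), facing North
  L: turn left, now facing West
  F5: move forward 0/5 (blocked), now at (row=5, col=2)
  F5: move forward 0/5 (blocked), now at (row=5, col=2)
  R: turn right, now facing North
  L: turn left, now facing West
Final: (row=5, col=2), facing West

Answer: Final position: (row=5, col=2), facing West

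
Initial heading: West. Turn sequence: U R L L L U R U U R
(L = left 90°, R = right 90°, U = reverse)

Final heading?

Answer: Final heading: West

Derivation:
Start: West
  U (U-turn (180°)) -> East
  R (right (90° clockwise)) -> South
  L (left (90° counter-clockwise)) -> East
  L (left (90° counter-clockwise)) -> North
  L (left (90° counter-clockwise)) -> West
  U (U-turn (180°)) -> East
  R (right (90° clockwise)) -> South
  U (U-turn (180°)) -> North
  U (U-turn (180°)) -> South
  R (right (90° clockwise)) -> West
Final: West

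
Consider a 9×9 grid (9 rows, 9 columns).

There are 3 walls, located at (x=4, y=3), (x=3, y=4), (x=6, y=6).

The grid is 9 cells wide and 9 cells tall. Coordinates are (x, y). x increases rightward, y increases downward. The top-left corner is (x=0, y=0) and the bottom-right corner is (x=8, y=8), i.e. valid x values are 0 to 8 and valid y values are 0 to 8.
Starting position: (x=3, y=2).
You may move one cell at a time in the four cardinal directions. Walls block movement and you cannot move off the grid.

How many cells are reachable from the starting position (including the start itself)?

Answer: Reachable cells: 78

Derivation:
BFS flood-fill from (x=3, y=2):
  Distance 0: (x=3, y=2)
  Distance 1: (x=3, y=1), (x=2, y=2), (x=4, y=2), (x=3, y=3)
  Distance 2: (x=3, y=0), (x=2, y=1), (x=4, y=1), (x=1, y=2), (x=5, y=2), (x=2, y=3)
  Distance 3: (x=2, y=0), (x=4, y=0), (x=1, y=1), (x=5, y=1), (x=0, y=2), (x=6, y=2), (x=1, y=3), (x=5, y=3), (x=2, y=4)
  Distance 4: (x=1, y=0), (x=5, y=0), (x=0, y=1), (x=6, y=1), (x=7, y=2), (x=0, y=3), (x=6, y=3), (x=1, y=4), (x=5, y=4), (x=2, y=5)
  Distance 5: (x=0, y=0), (x=6, y=0), (x=7, y=1), (x=8, y=2), (x=7, y=3), (x=0, y=4), (x=4, y=4), (x=6, y=4), (x=1, y=5), (x=3, y=5), (x=5, y=5), (x=2, y=6)
  Distance 6: (x=7, y=0), (x=8, y=1), (x=8, y=3), (x=7, y=4), (x=0, y=5), (x=4, y=5), (x=6, y=5), (x=1, y=6), (x=3, y=6), (x=5, y=6), (x=2, y=7)
  Distance 7: (x=8, y=0), (x=8, y=4), (x=7, y=5), (x=0, y=6), (x=4, y=6), (x=1, y=7), (x=3, y=7), (x=5, y=7), (x=2, y=8)
  Distance 8: (x=8, y=5), (x=7, y=6), (x=0, y=7), (x=4, y=7), (x=6, y=7), (x=1, y=8), (x=3, y=8), (x=5, y=8)
  Distance 9: (x=8, y=6), (x=7, y=7), (x=0, y=8), (x=4, y=8), (x=6, y=8)
  Distance 10: (x=8, y=7), (x=7, y=8)
  Distance 11: (x=8, y=8)
Total reachable: 78 (grid has 78 open cells total)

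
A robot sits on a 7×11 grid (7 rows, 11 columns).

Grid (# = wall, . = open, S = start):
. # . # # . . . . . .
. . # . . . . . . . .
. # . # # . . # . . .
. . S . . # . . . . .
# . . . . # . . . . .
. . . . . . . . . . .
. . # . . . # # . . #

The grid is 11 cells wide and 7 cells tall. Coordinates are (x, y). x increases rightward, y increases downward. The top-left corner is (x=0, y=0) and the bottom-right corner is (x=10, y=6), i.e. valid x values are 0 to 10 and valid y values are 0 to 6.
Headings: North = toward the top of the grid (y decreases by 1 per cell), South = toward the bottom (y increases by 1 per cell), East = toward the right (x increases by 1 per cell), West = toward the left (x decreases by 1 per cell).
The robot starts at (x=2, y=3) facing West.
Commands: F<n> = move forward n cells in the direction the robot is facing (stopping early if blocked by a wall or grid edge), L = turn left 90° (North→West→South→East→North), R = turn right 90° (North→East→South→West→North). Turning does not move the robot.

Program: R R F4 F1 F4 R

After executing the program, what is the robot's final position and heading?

Start: (x=2, y=3), facing West
  R: turn right, now facing North
  R: turn right, now facing East
  F4: move forward 2/4 (blocked), now at (x=4, y=3)
  F1: move forward 0/1 (blocked), now at (x=4, y=3)
  F4: move forward 0/4 (blocked), now at (x=4, y=3)
  R: turn right, now facing South
Final: (x=4, y=3), facing South

Answer: Final position: (x=4, y=3), facing South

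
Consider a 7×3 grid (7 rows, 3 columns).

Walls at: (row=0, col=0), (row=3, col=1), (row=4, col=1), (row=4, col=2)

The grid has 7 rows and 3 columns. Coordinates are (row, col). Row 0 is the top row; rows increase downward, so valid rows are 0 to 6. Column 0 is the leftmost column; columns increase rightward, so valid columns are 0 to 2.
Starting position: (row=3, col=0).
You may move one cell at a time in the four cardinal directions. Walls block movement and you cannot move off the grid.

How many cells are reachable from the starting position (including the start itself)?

BFS flood-fill from (row=3, col=0):
  Distance 0: (row=3, col=0)
  Distance 1: (row=2, col=0), (row=4, col=0)
  Distance 2: (row=1, col=0), (row=2, col=1), (row=5, col=0)
  Distance 3: (row=1, col=1), (row=2, col=2), (row=5, col=1), (row=6, col=0)
  Distance 4: (row=0, col=1), (row=1, col=2), (row=3, col=2), (row=5, col=2), (row=6, col=1)
  Distance 5: (row=0, col=2), (row=6, col=2)
Total reachable: 17 (grid has 17 open cells total)

Answer: Reachable cells: 17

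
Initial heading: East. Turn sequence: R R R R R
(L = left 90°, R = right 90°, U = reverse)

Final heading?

Answer: Final heading: South

Derivation:
Start: East
  R (right (90° clockwise)) -> South
  R (right (90° clockwise)) -> West
  R (right (90° clockwise)) -> North
  R (right (90° clockwise)) -> East
  R (right (90° clockwise)) -> South
Final: South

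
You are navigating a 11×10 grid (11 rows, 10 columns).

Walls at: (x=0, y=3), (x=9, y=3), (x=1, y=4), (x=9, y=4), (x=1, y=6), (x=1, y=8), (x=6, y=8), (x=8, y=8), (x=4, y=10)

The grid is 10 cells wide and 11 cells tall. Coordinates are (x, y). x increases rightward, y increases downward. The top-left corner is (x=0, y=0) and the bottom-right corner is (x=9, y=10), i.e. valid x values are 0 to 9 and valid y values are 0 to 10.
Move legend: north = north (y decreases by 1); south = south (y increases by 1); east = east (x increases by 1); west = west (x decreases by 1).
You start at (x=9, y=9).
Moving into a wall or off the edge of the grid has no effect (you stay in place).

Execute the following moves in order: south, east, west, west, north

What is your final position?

Answer: Final position: (x=7, y=9)

Derivation:
Start: (x=9, y=9)
  south (south): (x=9, y=9) -> (x=9, y=10)
  east (east): blocked, stay at (x=9, y=10)
  west (west): (x=9, y=10) -> (x=8, y=10)
  west (west): (x=8, y=10) -> (x=7, y=10)
  north (north): (x=7, y=10) -> (x=7, y=9)
Final: (x=7, y=9)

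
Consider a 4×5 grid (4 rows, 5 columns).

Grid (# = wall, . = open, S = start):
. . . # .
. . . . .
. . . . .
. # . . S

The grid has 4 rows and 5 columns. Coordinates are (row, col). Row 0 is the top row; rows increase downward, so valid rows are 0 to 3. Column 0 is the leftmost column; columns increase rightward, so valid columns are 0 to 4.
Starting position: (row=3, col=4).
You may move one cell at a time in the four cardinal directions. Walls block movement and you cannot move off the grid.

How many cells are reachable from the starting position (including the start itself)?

Answer: Reachable cells: 18

Derivation:
BFS flood-fill from (row=3, col=4):
  Distance 0: (row=3, col=4)
  Distance 1: (row=2, col=4), (row=3, col=3)
  Distance 2: (row=1, col=4), (row=2, col=3), (row=3, col=2)
  Distance 3: (row=0, col=4), (row=1, col=3), (row=2, col=2)
  Distance 4: (row=1, col=2), (row=2, col=1)
  Distance 5: (row=0, col=2), (row=1, col=1), (row=2, col=0)
  Distance 6: (row=0, col=1), (row=1, col=0), (row=3, col=0)
  Distance 7: (row=0, col=0)
Total reachable: 18 (grid has 18 open cells total)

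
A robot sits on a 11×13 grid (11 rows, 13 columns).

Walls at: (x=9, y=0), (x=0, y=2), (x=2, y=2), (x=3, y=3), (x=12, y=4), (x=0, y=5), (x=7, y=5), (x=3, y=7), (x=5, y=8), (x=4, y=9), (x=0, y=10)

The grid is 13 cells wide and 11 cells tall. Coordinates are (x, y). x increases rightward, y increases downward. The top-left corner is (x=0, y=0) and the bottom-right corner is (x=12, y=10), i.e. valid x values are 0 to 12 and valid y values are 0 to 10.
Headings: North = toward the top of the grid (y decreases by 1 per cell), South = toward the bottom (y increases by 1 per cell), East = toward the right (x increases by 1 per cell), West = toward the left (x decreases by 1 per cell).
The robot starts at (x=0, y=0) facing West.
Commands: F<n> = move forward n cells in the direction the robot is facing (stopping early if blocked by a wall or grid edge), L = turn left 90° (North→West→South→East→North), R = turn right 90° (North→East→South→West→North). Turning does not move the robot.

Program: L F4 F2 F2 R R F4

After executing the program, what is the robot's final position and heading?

Answer: Final position: (x=0, y=0), facing North

Derivation:
Start: (x=0, y=0), facing West
  L: turn left, now facing South
  F4: move forward 1/4 (blocked), now at (x=0, y=1)
  F2: move forward 0/2 (blocked), now at (x=0, y=1)
  F2: move forward 0/2 (blocked), now at (x=0, y=1)
  R: turn right, now facing West
  R: turn right, now facing North
  F4: move forward 1/4 (blocked), now at (x=0, y=0)
Final: (x=0, y=0), facing North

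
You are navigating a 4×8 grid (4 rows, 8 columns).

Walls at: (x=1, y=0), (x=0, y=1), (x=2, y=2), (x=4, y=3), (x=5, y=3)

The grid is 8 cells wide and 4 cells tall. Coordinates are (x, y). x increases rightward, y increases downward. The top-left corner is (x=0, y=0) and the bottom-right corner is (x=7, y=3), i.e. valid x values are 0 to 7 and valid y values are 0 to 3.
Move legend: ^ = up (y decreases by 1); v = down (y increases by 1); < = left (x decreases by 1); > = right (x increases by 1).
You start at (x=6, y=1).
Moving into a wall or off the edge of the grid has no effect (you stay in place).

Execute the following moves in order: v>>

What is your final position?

Start: (x=6, y=1)
  v (down): (x=6, y=1) -> (x=6, y=2)
  > (right): (x=6, y=2) -> (x=7, y=2)
  > (right): blocked, stay at (x=7, y=2)
Final: (x=7, y=2)

Answer: Final position: (x=7, y=2)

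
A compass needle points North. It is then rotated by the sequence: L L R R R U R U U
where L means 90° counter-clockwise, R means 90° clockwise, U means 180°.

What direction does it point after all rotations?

Start: North
  L (left (90° counter-clockwise)) -> West
  L (left (90° counter-clockwise)) -> South
  R (right (90° clockwise)) -> West
  R (right (90° clockwise)) -> North
  R (right (90° clockwise)) -> East
  U (U-turn (180°)) -> West
  R (right (90° clockwise)) -> North
  U (U-turn (180°)) -> South
  U (U-turn (180°)) -> North
Final: North

Answer: Final heading: North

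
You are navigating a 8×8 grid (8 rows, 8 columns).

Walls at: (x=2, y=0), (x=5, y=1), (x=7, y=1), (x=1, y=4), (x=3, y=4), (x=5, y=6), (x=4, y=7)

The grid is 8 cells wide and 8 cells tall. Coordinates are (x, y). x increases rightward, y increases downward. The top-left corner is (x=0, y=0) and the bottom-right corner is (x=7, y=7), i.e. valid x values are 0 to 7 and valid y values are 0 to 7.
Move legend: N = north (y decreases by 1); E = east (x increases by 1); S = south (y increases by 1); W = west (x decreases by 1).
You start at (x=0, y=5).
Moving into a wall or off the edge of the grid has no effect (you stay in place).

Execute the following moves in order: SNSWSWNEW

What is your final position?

Answer: Final position: (x=0, y=6)

Derivation:
Start: (x=0, y=5)
  S (south): (x=0, y=5) -> (x=0, y=6)
  N (north): (x=0, y=6) -> (x=0, y=5)
  S (south): (x=0, y=5) -> (x=0, y=6)
  W (west): blocked, stay at (x=0, y=6)
  S (south): (x=0, y=6) -> (x=0, y=7)
  W (west): blocked, stay at (x=0, y=7)
  N (north): (x=0, y=7) -> (x=0, y=6)
  E (east): (x=0, y=6) -> (x=1, y=6)
  W (west): (x=1, y=6) -> (x=0, y=6)
Final: (x=0, y=6)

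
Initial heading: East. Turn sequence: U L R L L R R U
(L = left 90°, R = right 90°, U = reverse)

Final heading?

Start: East
  U (U-turn (180°)) -> West
  L (left (90° counter-clockwise)) -> South
  R (right (90° clockwise)) -> West
  L (left (90° counter-clockwise)) -> South
  L (left (90° counter-clockwise)) -> East
  R (right (90° clockwise)) -> South
  R (right (90° clockwise)) -> West
  U (U-turn (180°)) -> East
Final: East

Answer: Final heading: East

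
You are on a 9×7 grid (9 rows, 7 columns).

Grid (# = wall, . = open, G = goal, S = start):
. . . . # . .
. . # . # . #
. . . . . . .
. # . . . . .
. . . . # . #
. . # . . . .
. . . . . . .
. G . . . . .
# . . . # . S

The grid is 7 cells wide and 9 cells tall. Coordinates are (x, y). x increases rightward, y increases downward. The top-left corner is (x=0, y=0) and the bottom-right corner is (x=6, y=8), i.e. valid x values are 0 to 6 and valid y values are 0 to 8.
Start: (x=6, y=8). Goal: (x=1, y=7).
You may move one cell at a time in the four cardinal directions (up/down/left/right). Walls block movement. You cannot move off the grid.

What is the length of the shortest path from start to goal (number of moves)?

Answer: Shortest path length: 6

Derivation:
BFS from (x=6, y=8) until reaching (x=1, y=7):
  Distance 0: (x=6, y=8)
  Distance 1: (x=6, y=7), (x=5, y=8)
  Distance 2: (x=6, y=6), (x=5, y=7)
  Distance 3: (x=6, y=5), (x=5, y=6), (x=4, y=7)
  Distance 4: (x=5, y=5), (x=4, y=6), (x=3, y=7)
  Distance 5: (x=5, y=4), (x=4, y=5), (x=3, y=6), (x=2, y=7), (x=3, y=8)
  Distance 6: (x=5, y=3), (x=3, y=5), (x=2, y=6), (x=1, y=7), (x=2, y=8)  <- goal reached here
One shortest path (6 moves): (x=6, y=8) -> (x=5, y=8) -> (x=5, y=7) -> (x=4, y=7) -> (x=3, y=7) -> (x=2, y=7) -> (x=1, y=7)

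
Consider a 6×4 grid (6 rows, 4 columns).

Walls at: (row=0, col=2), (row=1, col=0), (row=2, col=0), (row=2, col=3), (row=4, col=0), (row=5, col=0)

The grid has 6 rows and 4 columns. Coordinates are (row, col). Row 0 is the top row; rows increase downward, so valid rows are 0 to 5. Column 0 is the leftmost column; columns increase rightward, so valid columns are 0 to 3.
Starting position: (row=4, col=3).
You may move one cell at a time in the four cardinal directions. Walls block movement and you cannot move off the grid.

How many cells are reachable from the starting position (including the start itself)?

BFS flood-fill from (row=4, col=3):
  Distance 0: (row=4, col=3)
  Distance 1: (row=3, col=3), (row=4, col=2), (row=5, col=3)
  Distance 2: (row=3, col=2), (row=4, col=1), (row=5, col=2)
  Distance 3: (row=2, col=2), (row=3, col=1), (row=5, col=1)
  Distance 4: (row=1, col=2), (row=2, col=1), (row=3, col=0)
  Distance 5: (row=1, col=1), (row=1, col=3)
  Distance 6: (row=0, col=1), (row=0, col=3)
  Distance 7: (row=0, col=0)
Total reachable: 18 (grid has 18 open cells total)

Answer: Reachable cells: 18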